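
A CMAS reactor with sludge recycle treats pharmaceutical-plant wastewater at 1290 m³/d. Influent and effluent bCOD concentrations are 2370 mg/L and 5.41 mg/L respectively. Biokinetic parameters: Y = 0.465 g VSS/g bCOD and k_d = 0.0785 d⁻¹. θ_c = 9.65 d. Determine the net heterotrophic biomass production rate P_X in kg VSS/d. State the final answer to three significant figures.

The observed yield is Y_obs = Y/(1 + k_d·θ_c) = 0.465 / (1 + 0.0785 × 9.65) = 0.465 / 1.758 = 0.2646 g VSS per g bCOD removed.
Q·(S₀ − S) = 1290 × (2370 − 5.41) × 10⁻³ = 3050 kg/d removed.
So the net sludge growth is P_X = 0.2646 × 3050 = 807.0 kg VSS/d.

P_X ≈ 807 kg VSS/d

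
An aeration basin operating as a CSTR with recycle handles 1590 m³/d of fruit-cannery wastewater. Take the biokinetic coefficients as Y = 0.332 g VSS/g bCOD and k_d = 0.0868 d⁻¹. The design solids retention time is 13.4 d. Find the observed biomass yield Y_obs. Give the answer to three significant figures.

Y_obs ≈ 0.153 g VSS/g bCOD

Observed yield with endogenous decay: Y_obs = Y / (1 + k_d·θ_c) = 0.332 / (1 + 0.0868 × 13.4) = 0.332 / 2.163 = 0.1535 g VSS/g bCOD.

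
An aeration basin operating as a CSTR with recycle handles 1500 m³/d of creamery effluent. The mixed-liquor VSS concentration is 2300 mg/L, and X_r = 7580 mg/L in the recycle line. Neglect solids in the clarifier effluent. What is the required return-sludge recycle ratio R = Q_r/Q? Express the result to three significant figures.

R ≈ 0.436

Mass balance around the secondary clarifier (neglecting effluent solids): R = X / (X_r − X) = 2300 / (7580 − 2300) = 0.4356.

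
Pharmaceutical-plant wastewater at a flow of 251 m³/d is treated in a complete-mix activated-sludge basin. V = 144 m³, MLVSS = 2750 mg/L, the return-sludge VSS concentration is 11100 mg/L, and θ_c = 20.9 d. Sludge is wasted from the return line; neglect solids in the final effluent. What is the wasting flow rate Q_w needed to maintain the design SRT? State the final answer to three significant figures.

Wasting from the return line (neglecting effluent solids): Q_w = V·X / (θ_c·X_r) = 144.0 × 2750 / (20.9 × 11100) = 1.707 m³/d.

Q_w ≈ 1.71 m³/d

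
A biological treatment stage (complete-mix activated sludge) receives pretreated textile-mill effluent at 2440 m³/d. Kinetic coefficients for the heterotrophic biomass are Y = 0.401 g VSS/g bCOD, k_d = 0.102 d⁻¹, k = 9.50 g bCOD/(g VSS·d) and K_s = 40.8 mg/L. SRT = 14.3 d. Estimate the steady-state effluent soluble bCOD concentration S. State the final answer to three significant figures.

S ≈ 1.93 mg/L

From the Monod/SRT balance for a CMAS, S = K_s·(1+k_d θ_c)/[θ_c·(Y k − k_d) − 1] = 40.8 × (1 + 0.102 × 14.3) / [14.3 × (0.401 × 9.50 − 0.102) − 1] = 100.3 / 52.02 = 1.928 mg/L.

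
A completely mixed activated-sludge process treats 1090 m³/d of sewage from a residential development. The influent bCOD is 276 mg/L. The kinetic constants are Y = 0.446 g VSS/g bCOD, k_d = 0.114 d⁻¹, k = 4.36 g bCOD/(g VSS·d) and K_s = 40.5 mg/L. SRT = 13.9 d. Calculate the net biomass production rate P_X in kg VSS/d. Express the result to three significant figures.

For a completely mixed reactor with recycle the Lawrence–McCarty relation gives S = K_s·(1 + k_d·θ_c) / [θ_c·(Y·k − k_d) − 1] = 40.5 × (1 + 0.114 × 13.9) / [13.9 × (0.446 × 4.36 − 0.114) − 1] = 104.7 / 24.44 = 4.282 mg/L.
Observed yield with endogenous decay: Y_obs = Y / (1 + k_d·θ_c) = 0.446 / (1 + 0.114 × 13.9) = 0.446 / 2.585 = 0.1726 g VSS/g bCOD.
Q·(S₀ − S) = 1090 × (276 − 4.28) × 10⁻³ = 296.2 kg/d removed.
Net biomass production P_X = Y_obs × Q·(S₀ − S) = 0.1726 × 296.2 = 51.11 kg VSS/d.

P_X ≈ 51.1 kg VSS/d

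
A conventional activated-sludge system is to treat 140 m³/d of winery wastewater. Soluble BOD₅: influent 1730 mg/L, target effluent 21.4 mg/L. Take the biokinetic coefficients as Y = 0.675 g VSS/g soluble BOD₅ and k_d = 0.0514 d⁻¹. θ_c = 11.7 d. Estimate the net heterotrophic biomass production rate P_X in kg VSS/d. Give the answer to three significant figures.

The observed yield is Y_obs = Y/(1 + k_d·θ_c) = 0.675 / (1 + 0.0514 × 11.7) = 0.675 / 1.601 = 0.4215 g VSS per g soluble BOD₅ removed.
Mass of soluble BOD₅ removed per day: Q(S₀ − S) = 140 × 1709 g/m³ = 239.2 kg/d.
So the net sludge growth is P_X = 0.4215 × 239.2 = 100.8 kg VSS/d.

P_X ≈ 101 kg VSS/d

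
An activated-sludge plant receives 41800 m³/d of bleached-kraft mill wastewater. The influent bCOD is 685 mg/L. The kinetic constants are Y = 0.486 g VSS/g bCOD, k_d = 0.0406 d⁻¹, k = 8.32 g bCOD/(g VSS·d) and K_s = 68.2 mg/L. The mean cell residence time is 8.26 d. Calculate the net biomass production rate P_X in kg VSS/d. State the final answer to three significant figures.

Effluent substrate depends only on kinetics and SRT: S = K_s(1 + k_d θ_c) / [θ_c(Yk − k_d) − 1] = 68.2 × (1 + 0.0406 × 8.26) / [8.26 × (0.486 × 8.32 − 0.0406) − 1] = 91.07 / 32.06 = 2.840 mg/L.
Y_obs = Y / (1 + k_d θ_c) = 0.486 / (1 + 0.0406 × 8.26) = 0.486 / 1.335 = 0.3639.
Mass of bCOD removed per day: Q(S₀ − S) = 41800 × 682.2 g/m³ = 28514 kg/d.
Net biomass production P_X = Y_obs × Q·(S₀ − S) = 0.3639 × 28514 = 10378 kg VSS/d.

P_X ≈ 10400 kg VSS/d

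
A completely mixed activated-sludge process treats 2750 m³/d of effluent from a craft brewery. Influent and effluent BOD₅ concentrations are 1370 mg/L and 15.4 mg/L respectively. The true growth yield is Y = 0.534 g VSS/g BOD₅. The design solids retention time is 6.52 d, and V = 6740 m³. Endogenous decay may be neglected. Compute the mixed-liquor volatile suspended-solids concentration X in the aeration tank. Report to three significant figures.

From V·X = Y·Q·(S₀ − S)·θ_c (decay neglected): X = 0.534 × 2750 × (1370 − 15.4) × 6.52 / 6740 = 1924 mg/L.

X ≈ 1920 mg/L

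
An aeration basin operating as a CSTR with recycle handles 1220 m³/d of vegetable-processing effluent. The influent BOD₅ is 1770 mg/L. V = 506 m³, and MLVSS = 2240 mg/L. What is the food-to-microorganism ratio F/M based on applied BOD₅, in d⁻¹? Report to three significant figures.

F/M ≈ 1.91 d⁻¹

Food-to-microorganism ratio F/M = Q S₀ / (V X) = 1220 × 1770 / (506.0 × 2240) = 1.905 d⁻¹.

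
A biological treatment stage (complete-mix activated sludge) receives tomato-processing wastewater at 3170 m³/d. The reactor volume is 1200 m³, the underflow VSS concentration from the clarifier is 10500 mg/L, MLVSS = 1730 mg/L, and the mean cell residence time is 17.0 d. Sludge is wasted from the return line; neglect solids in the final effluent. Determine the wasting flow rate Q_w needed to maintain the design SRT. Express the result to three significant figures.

θ_c = V·X/(Q_w·X_r) when wasting from the recycle, so Q_w = V·X/(θ_c·X_r) = 1200 × 1730 / (17.0 × 10500) = 11.63 m³/d.

Q_w ≈ 11.6 m³/d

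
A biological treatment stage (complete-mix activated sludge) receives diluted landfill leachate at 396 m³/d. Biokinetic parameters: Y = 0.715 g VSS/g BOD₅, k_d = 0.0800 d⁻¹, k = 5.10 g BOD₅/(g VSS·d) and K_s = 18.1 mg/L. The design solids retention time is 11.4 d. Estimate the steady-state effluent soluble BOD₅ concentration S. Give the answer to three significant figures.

Effluent substrate depends only on kinetics and SRT: S = K_s(1 + k_d θ_c) / [θ_c(Yk − k_d) − 1] = 18.1 × (1 + 0.0800 × 11.4) / [11.4 × (0.715 × 5.10 − 0.0800) − 1] = 34.61 / 39.66 = 0.8726 mg/L.

S ≈ 0.873 mg/L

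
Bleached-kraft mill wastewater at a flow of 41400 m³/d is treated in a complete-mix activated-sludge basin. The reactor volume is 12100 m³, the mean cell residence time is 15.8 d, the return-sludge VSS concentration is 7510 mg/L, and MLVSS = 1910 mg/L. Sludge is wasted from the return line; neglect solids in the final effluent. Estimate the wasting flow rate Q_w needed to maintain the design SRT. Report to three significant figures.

Q_w ≈ 195 m³/d

Wasting from the return line (neglecting effluent solids): Q_w = V·X / (θ_c·X_r) = 12100 × 1910 / (15.8 × 7510) = 194.8 m³/d.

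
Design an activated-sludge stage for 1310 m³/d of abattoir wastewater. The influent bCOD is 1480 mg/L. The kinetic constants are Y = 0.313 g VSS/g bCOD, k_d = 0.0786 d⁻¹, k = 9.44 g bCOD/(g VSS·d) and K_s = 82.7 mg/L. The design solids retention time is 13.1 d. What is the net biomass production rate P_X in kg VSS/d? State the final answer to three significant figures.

Effluent substrate depends only on kinetics and SRT: S = K_s(1 + k_d θ_c) / [θ_c(Yk − k_d) − 1] = 82.7 × (1 + 0.0786 × 13.1) / [13.1 × (0.313 × 9.44 − 0.0786) − 1] = 167.9 / 36.68 = 4.576 mg/L.
Y_obs = Y / (1 + k_d θ_c) = 0.313 / (1 + 0.0786 × 13.1) = 0.313 / 2.030 = 0.1542.
Mass of bCOD removed per day: Q(S₀ − S) = 1310 × 1475 g/m³ = 1933 kg/d.
So the net sludge growth is P_X = 0.1542 × 1933 = 298.1 kg VSS/d.

P_X ≈ 298 kg VSS/d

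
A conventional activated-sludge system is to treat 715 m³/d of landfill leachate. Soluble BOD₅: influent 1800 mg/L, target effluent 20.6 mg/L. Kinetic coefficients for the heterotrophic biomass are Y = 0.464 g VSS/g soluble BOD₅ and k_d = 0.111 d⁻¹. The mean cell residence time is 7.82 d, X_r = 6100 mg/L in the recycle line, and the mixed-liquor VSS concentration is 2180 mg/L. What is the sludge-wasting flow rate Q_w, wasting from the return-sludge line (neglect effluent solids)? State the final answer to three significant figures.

Rearranging the biomass balance for a CMAS with decay, V = Y·Q·ΔS·θ_c / [X·(1+k_d θ_c)] = 0.464 × 715 × (1800 − 20.6) × 7.82 / [2180 × (1 + 0.111 × 7.82)] = 4.62×10^6 / 4072 = 1134 m³.
θ_c = V·X/(Q_w·X_r) when wasting from the recycle, so Q_w = V·X/(θ_c·X_r) = 1134 × 2180 / (7.82 × 6100) = 51.81 m³/d.

Q_w ≈ 51.8 m³/d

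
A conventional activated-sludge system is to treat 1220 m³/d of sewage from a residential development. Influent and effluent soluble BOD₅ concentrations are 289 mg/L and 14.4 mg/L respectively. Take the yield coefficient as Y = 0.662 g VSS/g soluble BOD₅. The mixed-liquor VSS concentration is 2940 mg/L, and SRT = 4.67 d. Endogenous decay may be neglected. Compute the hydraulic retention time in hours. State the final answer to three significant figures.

Biomass mass balance (decay neglected): V·X = Y·Q·(S₀ − S)·θ_c, so V = 0.662 × 1220 × (289 − 14.4) × 4.67 / 2940 = 352.3 m³.
τ = V/Q = 352.3/1220 = 0.2888 d, or 6.930 h.

τ ≈ 6.93 h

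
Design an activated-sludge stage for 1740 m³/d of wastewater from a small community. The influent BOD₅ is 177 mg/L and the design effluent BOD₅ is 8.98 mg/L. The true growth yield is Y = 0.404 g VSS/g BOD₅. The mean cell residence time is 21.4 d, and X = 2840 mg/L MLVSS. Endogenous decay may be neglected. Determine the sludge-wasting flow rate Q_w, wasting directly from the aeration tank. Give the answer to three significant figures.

Q_w ≈ 41.6 m³/d

Biomass mass balance (decay neglected): V·X = Y·Q·(S₀ − S)·θ_c, so V = 0.404 × 1740 × (177 − 8.98) × 21.4 / 2840 = 890.0 m³.
With mixed-liquor wasting, θ_c = V/Q_w, so Q_w = V/θ_c = 890.0/21.4 = 41.59 m³/d.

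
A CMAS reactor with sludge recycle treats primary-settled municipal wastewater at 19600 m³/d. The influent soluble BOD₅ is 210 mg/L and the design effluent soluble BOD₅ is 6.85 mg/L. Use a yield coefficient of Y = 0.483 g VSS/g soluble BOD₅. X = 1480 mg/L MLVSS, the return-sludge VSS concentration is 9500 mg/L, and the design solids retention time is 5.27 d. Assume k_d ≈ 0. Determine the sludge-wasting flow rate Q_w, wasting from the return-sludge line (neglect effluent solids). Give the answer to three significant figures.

With k_d = 0 the design equation reduces to V = Y Q (S₀−S) θ_c / X = 0.483 × 19600 × (210 − 6.85) × 5.27 / 1480 = 6848 m³.
Q_w = (V·X)/(θ_c X_r) = 6848 × 1480 / (5.27 × 9500) = 202.4 m³/d.

Q_w ≈ 202 m³/d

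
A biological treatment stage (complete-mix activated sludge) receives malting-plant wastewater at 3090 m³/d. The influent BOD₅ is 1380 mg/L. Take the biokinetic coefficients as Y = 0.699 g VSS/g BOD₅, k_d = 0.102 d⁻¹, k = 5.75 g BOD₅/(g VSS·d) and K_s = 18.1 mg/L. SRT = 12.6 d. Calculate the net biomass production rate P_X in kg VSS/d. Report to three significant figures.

For a completely mixed reactor with recycle the Lawrence–McCarty relation gives S = K_s·(1 + k_d·θ_c) / [θ_c·(Y·k − k_d) − 1] = 18.1 × (1 + 0.102 × 12.6) / [12.6 × (0.699 × 5.75 − 0.102) − 1] = 41.36 / 48.36 = 0.8553 mg/L.
The observed yield is Y_obs = Y/(1 + k_d·θ_c) = 0.699 / (1 + 0.102 × 12.6) = 0.699 / 2.285 = 0.3059 g VSS per g BOD₅ removed.
ΔS = 1380 − 0.855 = 1379 mg/L, so the substrate removal rate is 3090 × 1379/1000 = 4262 kg BOD₅/d.
P_X = Y_obs · Q(S₀ − S) = 0.3059 × 4262 = 1304 kg VSS/d.

P_X ≈ 1300 kg VSS/d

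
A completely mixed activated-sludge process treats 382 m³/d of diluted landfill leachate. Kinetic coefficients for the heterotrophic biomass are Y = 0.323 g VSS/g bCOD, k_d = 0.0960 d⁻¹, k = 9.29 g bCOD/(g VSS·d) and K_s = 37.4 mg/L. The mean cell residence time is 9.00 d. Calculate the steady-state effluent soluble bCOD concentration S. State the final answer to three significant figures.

From the Monod/SRT balance for a CMAS, S = K_s·(1+k_d θ_c)/[θ_c·(Y k − k_d) − 1] = 37.4 × (1 + 0.0960 × 9.00) / [9.00 × (0.323 × 9.29 − 0.0960) − 1] = 69.71 / 25.14 = 2.773 mg/L.

S ≈ 2.77 mg/L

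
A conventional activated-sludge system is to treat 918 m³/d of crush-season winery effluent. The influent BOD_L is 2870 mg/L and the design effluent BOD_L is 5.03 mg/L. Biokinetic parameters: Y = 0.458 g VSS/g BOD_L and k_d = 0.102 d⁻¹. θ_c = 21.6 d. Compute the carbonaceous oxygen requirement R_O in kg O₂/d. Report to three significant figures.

Y_obs = Y / (1 + k_d θ_c) = 0.458 / (1 + 0.102 × 21.6) = 0.458 / 3.203 = 0.1430.
Q·(S₀ − S) = 918 × (2870 − 5.03) × 10⁻³ = 2630 kg/d removed.
P_X = Y_obs·Q·(S₀ − S) = 0.1430 × 2630 = 376.0 kg VSS/d.
Carbonaceous O₂ demand = substrate oxidised − cell-mass equivalent = 2630 − 1.42 × 376.0 = 2096 kg O₂/d.

R_O ≈ 2100 kg O₂/d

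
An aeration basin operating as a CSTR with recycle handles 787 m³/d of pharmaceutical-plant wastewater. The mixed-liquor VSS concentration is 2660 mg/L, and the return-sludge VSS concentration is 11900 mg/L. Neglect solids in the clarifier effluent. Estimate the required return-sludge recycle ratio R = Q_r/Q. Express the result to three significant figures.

R ≈ 0.288

R = Q_r/Q = X/(X_r − X) = 2660 / (11900 − 2660) = 0.2879.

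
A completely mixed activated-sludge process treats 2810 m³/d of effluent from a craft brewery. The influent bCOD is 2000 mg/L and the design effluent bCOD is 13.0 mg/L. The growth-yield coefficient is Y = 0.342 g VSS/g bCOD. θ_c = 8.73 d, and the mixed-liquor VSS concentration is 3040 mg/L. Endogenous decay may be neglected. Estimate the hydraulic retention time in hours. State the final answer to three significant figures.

τ ≈ 46.8 h

Biomass mass balance (decay neglected): V·X = Y·Q·(S₀ − S)·θ_c, so V = 0.342 × 2810 × (2000 − 13.0) × 8.73 / 3040 = 5484 m³.
Hydraulic retention time τ = V/Q = 5484 / 2810 = 1.951 d = 46.84 h.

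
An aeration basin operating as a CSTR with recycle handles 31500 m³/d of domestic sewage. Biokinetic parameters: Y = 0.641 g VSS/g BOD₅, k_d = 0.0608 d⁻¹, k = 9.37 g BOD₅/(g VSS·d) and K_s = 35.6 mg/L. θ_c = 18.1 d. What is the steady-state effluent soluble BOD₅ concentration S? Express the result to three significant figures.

Effluent substrate depends only on kinetics and SRT: S = K_s(1 + k_d θ_c) / [θ_c(Yk − k_d) − 1] = 35.6 × (1 + 0.0608 × 18.1) / [18.1 × (0.641 × 9.37 − 0.0608) − 1] = 74.78 / 106.6 = 0.7014 mg/L.

S ≈ 0.701 mg/L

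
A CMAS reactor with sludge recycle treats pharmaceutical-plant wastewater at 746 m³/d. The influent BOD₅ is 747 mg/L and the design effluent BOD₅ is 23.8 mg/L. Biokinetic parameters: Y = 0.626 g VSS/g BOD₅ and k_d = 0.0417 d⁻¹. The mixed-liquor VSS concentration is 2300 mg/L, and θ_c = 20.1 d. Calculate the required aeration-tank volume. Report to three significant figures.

V ≈ 1610 m³

From the SRT design equation V = Y Q (S₀−S) θ_c / [X (1 + k_d θ_c)] = 0.626 × 746 × (747 − 23.8) × 20.1 / [2300 × (1 + 0.0417 × 20.1)] = 6.79×10^6 / 4228 = 1606 m³.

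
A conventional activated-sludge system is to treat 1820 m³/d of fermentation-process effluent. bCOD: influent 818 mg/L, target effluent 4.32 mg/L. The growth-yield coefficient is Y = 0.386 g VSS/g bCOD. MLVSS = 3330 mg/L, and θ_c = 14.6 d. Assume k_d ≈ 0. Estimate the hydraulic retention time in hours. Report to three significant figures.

Biomass mass balance (decay neglected): V·X = Y·Q·(S₀ − S)·θ_c, so V = 0.386 × 1820 × (818 − 4.32) × 14.6 / 3330 = 2506 m³.
τ = V/Q = 2506/1820 = 1.377 d, or 33.05 h.

τ ≈ 33.0 h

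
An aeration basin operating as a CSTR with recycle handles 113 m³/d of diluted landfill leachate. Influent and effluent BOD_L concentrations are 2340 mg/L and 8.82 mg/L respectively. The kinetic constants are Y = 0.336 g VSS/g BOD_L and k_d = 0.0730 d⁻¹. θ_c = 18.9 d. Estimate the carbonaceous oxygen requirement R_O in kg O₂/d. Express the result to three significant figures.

R_O ≈ 211 kg O₂/d

Y_obs = Y / (1 + k_d θ_c) = 0.336 / (1 + 0.0730 × 18.9) = 0.336 / 2.380 = 0.1412.
Mass of BOD_L removed per day: Q(S₀ − S) = 113 × 2331 g/m³ = 263.4 kg/d.
P_X = Y_obs·Q·(S₀ − S) = 0.1412 × 263.4 = 37.19 kg VSS/d.
R_O = Q·(S₀ − S) − 1.42·P_X = 263.4 − 1.42 × 37.19 = 210.6 kg O₂/d.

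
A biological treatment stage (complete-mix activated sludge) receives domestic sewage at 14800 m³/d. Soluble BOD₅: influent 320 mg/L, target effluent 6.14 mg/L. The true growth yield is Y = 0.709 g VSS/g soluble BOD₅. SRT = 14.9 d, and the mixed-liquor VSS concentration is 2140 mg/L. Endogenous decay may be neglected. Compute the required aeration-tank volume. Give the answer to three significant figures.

Biomass mass balance (decay neglected): V·X = Y·Q·(S₀ − S)·θ_c, so V = 0.709 × 14800 × (320 − 6.14) × 14.9 / 2140 = 22931 m³.

V ≈ 22900 m³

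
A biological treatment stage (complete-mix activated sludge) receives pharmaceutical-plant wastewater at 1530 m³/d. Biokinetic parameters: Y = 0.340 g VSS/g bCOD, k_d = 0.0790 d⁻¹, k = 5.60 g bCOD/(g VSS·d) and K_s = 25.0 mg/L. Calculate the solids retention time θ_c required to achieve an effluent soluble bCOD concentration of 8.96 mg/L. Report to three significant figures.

θ_c ≈ 2.36 d

From 1/θ_c = Y·k·S/(K_s + S) − k_d: Y·k·S/(K_s+S) = 0.340 × 5.60 × 8.96 / (25.0 + 8.96) = 0.5024 d⁻¹.
θ_c = 1/(μ − k_d) = 1/(0.5024 − 0.0790) = 1/0.4234 = 2.362 d.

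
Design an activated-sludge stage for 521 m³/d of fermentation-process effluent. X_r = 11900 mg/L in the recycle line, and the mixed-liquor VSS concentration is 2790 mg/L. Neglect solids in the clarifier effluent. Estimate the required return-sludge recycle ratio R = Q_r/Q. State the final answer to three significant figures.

R ≈ 0.306

Solids balance on the clarifier gives (1+R)X = R·X_r, so R = X/(X_r − X) = 2790 / (11900 − 2790) = 0.3063.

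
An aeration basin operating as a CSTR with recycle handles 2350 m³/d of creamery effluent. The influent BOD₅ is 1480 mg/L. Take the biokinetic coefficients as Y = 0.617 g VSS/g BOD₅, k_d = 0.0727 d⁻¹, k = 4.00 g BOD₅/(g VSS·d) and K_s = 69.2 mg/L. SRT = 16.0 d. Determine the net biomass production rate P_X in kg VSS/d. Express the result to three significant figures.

P_X ≈ 989 kg VSS/d

For a completely mixed reactor with recycle the Lawrence–McCarty relation gives S = K_s·(1 + k_d·θ_c) / [θ_c·(Y·k − k_d) − 1] = 69.2 × (1 + 0.0727 × 16.0) / [16.0 × (0.617 × 4.00 − 0.0727) − 1] = 149.7 / 37.32 = 4.011 mg/L.
The observed yield is Y_obs = Y/(1 + k_d·θ_c) = 0.617 / (1 + 0.0727 × 16.0) = 0.617 / 2.163 = 0.2852 g VSS per g BOD₅ removed.
Substrate removed = Q·(S₀ − S) = 2350 m³/d × (1480 − 4.01) g/m³ = 3.47×10^6 g/d = 3469 kg/d.
Net biomass production P_X = Y_obs × Q·(S₀ − S) = 0.2852 × 3469 = 989.3 kg VSS/d.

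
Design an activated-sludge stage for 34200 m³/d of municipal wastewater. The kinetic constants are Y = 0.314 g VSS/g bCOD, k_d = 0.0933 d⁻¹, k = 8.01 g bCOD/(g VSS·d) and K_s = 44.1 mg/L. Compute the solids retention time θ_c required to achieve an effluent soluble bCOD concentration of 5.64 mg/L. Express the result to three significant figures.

At the target effluent, Y k S/(K_s+S) = 0.314×8.01×5.64/49.74 = 0.2852 d⁻¹.
1/θ_c = 0.2852 − 0.0933 = 0.1919 d⁻¹, so θ_c = 5.211 d.

θ_c ≈ 5.21 d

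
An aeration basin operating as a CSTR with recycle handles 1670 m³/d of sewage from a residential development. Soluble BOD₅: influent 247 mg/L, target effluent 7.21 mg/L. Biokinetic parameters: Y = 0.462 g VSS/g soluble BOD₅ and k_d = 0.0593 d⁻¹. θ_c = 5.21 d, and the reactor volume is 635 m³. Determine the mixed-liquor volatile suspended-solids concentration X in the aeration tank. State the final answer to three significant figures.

From V·X·(1 + k_d·θ_c) = Y·Q·(S₀ − S)·θ_c: X = 0.462 × 1670 × (247 − 7.21) × 5.21 / [635 × (1 + 0.0593 × 5.21)] = 1160 mg/L.

X ≈ 1160 mg/L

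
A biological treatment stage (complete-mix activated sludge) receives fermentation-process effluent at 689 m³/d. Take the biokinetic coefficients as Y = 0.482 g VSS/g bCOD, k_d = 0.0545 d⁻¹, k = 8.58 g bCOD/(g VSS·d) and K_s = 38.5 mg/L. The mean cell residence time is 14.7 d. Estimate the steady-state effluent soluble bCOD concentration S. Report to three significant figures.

From the Monod/SRT balance for a CMAS, S = K_s·(1+k_d θ_c)/[θ_c·(Y k − k_d) − 1] = 38.5 × (1 + 0.0545 × 14.7) / [14.7 × (0.482 × 8.58 − 0.0545) − 1] = 69.34 / 58.99 = 1.175 mg/L.

S ≈ 1.18 mg/L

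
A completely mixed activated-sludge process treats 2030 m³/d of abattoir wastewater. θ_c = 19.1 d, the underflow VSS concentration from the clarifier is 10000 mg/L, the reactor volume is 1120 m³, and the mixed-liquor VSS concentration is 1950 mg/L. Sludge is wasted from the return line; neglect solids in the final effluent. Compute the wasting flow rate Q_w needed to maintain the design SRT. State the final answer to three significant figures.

Q_w ≈ 11.4 m³/d

θ_c = V·X/(Q_w·X_r) when wasting from the recycle, so Q_w = V·X/(θ_c·X_r) = 1120 × 1950 / (19.1 × 10000) = 11.43 m³/d.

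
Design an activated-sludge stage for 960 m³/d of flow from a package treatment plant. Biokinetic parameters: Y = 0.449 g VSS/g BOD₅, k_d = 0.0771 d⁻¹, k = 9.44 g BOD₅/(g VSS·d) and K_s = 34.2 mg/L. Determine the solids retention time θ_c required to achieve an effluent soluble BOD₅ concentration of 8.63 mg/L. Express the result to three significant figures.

From 1/θ_c = Y·k·S/(K_s + S) − k_d: Y·k·S/(K_s+S) = 0.449 × 9.44 × 8.63 / (34.2 + 8.63) = 0.8540 d⁻¹.
θ_c = 1/(μ − k_d) = 1/(0.8540 − 0.0771) = 1/0.7769 = 1.287 d.

θ_c ≈ 1.29 d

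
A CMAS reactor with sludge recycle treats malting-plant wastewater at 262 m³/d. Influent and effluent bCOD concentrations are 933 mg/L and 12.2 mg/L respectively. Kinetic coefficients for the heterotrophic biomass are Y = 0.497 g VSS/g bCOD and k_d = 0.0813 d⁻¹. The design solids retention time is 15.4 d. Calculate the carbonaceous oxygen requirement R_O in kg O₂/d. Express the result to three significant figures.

Y_obs = Y / (1 + k_d θ_c) = 0.497 / (1 + 0.0813 × 15.4) = 0.497 / 2.252 = 0.2207.
Substrate removed = Q·(S₀ − S) = 262 m³/d × (933 − 12.2) g/m³ = 2.41×10^5 g/d = 241.2 kg/d.
Biomass synthesised: P_X = Y_obs × 241.2 = 53.24 kg VSS/d.
R_O = Q·(S₀ − S) − 1.42·P_X = 241.2 − 1.42 × 53.24 = 165.6 kg O₂/d.

R_O ≈ 166 kg O₂/d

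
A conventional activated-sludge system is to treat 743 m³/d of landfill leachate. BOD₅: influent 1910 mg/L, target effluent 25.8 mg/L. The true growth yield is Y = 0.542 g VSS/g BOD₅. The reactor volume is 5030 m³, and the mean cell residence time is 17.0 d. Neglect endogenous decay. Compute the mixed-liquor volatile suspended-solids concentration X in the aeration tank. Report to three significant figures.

From V·X = Y·Q·(S₀ − S)·θ_c (decay neglected): X = 0.542 × 743 × (1910 − 25.8) × 17.0 / 5030 = 2564 mg/L.

X ≈ 2560 mg/L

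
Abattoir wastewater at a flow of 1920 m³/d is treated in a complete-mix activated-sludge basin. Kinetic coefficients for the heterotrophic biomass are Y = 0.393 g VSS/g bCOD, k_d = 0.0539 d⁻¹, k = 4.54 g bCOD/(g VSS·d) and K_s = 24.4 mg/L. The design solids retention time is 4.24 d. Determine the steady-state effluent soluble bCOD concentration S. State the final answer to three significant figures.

S ≈ 4.73 mg/L

Effluent substrate depends only on kinetics and SRT: S = K_s(1 + k_d θ_c) / [θ_c(Yk − k_d) − 1] = 24.4 × (1 + 0.0539 × 4.24) / [4.24 × (0.393 × 4.54 − 0.0539) − 1] = 29.98 / 6.337 = 4.731 mg/L.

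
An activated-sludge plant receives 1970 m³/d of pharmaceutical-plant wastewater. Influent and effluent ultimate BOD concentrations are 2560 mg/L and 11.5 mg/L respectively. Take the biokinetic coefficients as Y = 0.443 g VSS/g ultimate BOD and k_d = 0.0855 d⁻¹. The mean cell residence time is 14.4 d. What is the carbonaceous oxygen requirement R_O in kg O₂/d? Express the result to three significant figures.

R_O ≈ 3610 kg O₂/d

Y_obs = Y / (1 + k_d θ_c) = 0.443 / (1 + 0.0855 × 14.4) = 0.443 / 2.231 = 0.1985.
Mass of ultimate BOD removed per day: Q(S₀ − S) = 1970 × 2548 g/m³ = 5021 kg/d.
Net sludge production P_X = 0.1985 × 5021 = 996.8 kg VSS/d.
Carbonaceous O₂ demand = substrate oxidised − cell-mass equivalent = 5021 − 1.42 × 996.8 = 3605 kg O₂/d.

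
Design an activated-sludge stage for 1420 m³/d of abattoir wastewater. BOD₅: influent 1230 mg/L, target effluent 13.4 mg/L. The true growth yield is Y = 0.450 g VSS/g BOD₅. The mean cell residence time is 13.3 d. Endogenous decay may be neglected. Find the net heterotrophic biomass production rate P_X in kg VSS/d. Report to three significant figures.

P_X ≈ 777 kg VSS/d

With endogenous decay neglected, the observed yield equals the true yield: Y_obs = Y = 0.450 g VSS/g BOD₅.
Mass of BOD₅ removed per day: Q(S₀ − S) = 1420 × 1217 g/m³ = 1728 kg/d.
P_X = Y_obs · Q(S₀ − S) = 0.4500 × 1728 = 777.4 kg VSS/d.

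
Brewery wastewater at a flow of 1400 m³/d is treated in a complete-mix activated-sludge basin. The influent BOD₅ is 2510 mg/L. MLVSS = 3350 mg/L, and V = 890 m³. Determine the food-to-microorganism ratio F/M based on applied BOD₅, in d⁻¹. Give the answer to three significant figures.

F/M ≈ 1.18 d⁻¹

F/M = Q·S₀ / (V·X) = 1400 × 2510 / (890.0 × 3350) = 1.179 g BOD₅·(g VSS·d)⁻¹.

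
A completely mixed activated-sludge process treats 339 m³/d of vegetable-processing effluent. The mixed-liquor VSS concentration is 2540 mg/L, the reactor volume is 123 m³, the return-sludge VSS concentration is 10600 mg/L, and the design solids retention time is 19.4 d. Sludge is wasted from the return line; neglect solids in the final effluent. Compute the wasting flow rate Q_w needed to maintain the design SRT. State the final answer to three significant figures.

Q_w ≈ 1.52 m³/d

Wasting from the return line (neglecting effluent solids): Q_w = V·X / (θ_c·X_r) = 123.0 × 2540 / (19.4 × 10600) = 1.519 m³/d.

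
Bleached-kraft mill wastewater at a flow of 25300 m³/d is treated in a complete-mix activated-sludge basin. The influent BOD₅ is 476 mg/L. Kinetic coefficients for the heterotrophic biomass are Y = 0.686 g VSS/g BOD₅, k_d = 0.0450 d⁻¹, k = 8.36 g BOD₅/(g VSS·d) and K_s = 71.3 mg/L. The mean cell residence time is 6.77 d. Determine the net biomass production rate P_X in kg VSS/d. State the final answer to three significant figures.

Effluent substrate depends only on kinetics and SRT: S = K_s(1 + k_d θ_c) / [θ_c(Yk − k_d) − 1] = 71.3 × (1 + 0.0450 × 6.77) / [6.77 × (0.686 × 8.36 − 0.0450) − 1] = 93.02 / 37.52 = 2.479 mg/L.
Observed yield with endogenous decay: Y_obs = Y / (1 + k_d·θ_c) = 0.686 / (1 + 0.0450 × 6.77) = 0.686 / 1.305 = 0.5258 g VSS/g BOD₅.
ΔS = 476 − 2.48 = 473.5 mg/L, so the substrate removal rate is 25300 × 473.5/1000 = 11980 kg BOD₅/d.
So the net sludge growth is P_X = 0.5258 × 11980 = 6299 kg VSS/d.

P_X ≈ 6300 kg VSS/d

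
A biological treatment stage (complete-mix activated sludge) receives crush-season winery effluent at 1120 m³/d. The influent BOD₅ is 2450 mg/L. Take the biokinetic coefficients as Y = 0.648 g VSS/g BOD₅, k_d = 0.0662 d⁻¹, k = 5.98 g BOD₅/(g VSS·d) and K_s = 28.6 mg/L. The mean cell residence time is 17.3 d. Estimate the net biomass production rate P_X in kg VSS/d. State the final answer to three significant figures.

From the Monod/SRT balance for a CMAS, S = K_s·(1+k_d θ_c)/[θ_c·(Y k − k_d) − 1] = 28.6 × (1 + 0.0662 × 17.3) / [17.3 × (0.648 × 5.98 − 0.0662) − 1] = 61.35 / 64.89 = 0.9455 mg/L.
The observed yield is Y_obs = Y/(1 + k_d·θ_c) = 0.648 / (1 + 0.0662 × 17.3) = 0.648 / 2.145 = 0.3021 g VSS per g BOD₅ removed.
ΔS = 2450 − 0.945 = 2449 mg/L, so the substrate removal rate is 1120 × 2449/1000 = 2743 kg BOD₅/d.
Biomass produced: P_X = Y_obs·Q·ΔS = 0.3021 × 2743 ≈ 828.5 kg VSS/d.

P_X ≈ 829 kg VSS/d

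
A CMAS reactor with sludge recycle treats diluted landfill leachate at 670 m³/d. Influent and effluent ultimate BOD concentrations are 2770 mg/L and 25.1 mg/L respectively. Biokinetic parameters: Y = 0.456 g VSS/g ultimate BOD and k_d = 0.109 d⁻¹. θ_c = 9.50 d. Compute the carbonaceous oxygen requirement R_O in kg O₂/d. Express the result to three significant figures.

Correct the yield for decay: Y_obs = Y/(1 + k_d θ_c) = 0.456 / (1 + 0.109 × 9.50) = 0.456 / 2.035 = 0.2240.
Mass of ultimate BOD removed per day: Q(S₀ − S) = 670 × 2745 g/m³ = 1839 kg/d.
Net sludge production P_X = 0.2240 × 1839 = 412.0 kg VSS/d.
R_O = Q·ΔS − 1.42 P_X = 1839 − 585.0 = 1254 kg O₂/d.

R_O ≈ 1250 kg O₂/d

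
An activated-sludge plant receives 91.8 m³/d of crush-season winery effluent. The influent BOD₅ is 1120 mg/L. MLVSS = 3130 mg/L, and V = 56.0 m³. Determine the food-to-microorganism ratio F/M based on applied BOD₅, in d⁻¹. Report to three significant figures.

F/M ≈ 0.587 d⁻¹

F/M = Q·S₀ / (V·X) = 91.8 × 1120 / (56.00 × 3130) = 0.5866 g BOD₅·(g VSS·d)⁻¹.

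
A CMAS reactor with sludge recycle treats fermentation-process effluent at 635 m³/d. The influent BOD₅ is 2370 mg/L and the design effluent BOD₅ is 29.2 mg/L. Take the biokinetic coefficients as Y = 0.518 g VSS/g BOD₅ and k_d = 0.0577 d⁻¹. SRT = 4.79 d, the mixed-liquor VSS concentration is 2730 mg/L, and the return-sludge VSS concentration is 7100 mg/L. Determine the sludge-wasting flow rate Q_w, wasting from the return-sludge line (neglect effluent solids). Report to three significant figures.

From the SRT design equation V = Y Q (S₀−S) θ_c / [X (1 + k_d θ_c)] = 0.518 × 635 × (2370 − 29.2) × 4.79 / [2730 × (1 + 0.0577 × 4.79)] = 3.69×10^6 / 3485 = 1058 m³.
Wasting from the return line (neglecting effluent solids): Q_w = V·X / (θ_c·X_r) = 1058 × 2730 / (4.79 × 7100) = 84.96 m³/d.

Q_w ≈ 85.0 m³/d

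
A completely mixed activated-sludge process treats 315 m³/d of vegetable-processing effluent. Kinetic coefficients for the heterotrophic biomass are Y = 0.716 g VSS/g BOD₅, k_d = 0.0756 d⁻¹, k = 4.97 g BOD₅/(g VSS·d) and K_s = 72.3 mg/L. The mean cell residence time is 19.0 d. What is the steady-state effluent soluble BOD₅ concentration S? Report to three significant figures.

S ≈ 2.70 mg/L

Effluent substrate depends only on kinetics and SRT: S = K_s(1 + k_d θ_c) / [θ_c(Yk − k_d) − 1] = 72.3 × (1 + 0.0756 × 19.0) / [19.0 × (0.716 × 4.97 − 0.0756) − 1] = 176.2 / 65.18 = 2.703 mg/L.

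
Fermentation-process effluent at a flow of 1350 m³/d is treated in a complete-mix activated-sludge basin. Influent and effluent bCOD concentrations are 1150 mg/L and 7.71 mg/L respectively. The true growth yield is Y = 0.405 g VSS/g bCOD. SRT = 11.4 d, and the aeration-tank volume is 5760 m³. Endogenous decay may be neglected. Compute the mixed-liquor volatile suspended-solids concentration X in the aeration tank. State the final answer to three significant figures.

From V·X = Y·Q·(S₀ − S)·θ_c (decay neglected): X = 0.405 × 1350 × (1150 − 7.71) × 11.4 / 5760 = 1236 mg/L.

X ≈ 1240 mg/L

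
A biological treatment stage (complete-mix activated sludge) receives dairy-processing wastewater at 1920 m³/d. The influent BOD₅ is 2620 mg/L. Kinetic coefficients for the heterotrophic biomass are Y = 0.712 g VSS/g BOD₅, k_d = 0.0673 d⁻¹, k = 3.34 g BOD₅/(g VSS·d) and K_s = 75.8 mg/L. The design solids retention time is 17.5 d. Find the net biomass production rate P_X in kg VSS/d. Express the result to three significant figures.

Effluent substrate depends only on kinetics and SRT: S = K_s(1 + k_d θ_c) / [θ_c(Yk − k_d) − 1] = 75.8 × (1 + 0.0673 × 17.5) / [17.5 × (0.712 × 3.34 − 0.0673) − 1] = 165.1 / 39.44 = 4.186 mg/L.
The observed yield is Y_obs = Y/(1 + k_d·θ_c) = 0.712 / (1 + 0.0673 × 17.5) = 0.712 / 2.178 = 0.3269 g VSS per g BOD₅ removed.
Substrate removed = Q·(S₀ − S) = 1920 m³/d × (2620 − 4.19) g/m³ = 5.02×10^6 g/d = 5022 kg/d.
So the net sludge growth is P_X = 0.3269 × 5022 = 1642 kg VSS/d.

P_X ≈ 1640 kg VSS/d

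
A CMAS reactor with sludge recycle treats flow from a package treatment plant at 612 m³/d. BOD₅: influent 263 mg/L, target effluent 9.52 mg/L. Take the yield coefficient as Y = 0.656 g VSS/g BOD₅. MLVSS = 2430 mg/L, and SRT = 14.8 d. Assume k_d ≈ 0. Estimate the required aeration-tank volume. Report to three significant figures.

V ≈ 620 m³

V·X = Y·Q·ΔS·θ_c gives V = 0.656 × 612 × (263 − 9.52) × 14.8 / 2430 = 619.8 m³.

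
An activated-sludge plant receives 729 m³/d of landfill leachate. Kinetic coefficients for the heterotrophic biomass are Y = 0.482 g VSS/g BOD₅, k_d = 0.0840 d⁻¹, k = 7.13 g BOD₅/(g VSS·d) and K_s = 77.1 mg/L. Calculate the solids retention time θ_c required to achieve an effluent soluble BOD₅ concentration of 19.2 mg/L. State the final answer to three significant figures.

θ_c ≈ 1.66 d

Specific growth rate at S = 19.2 mg/L: μ = YkS/(K_s+S) = 0.482·7.13·19.2/(77.1+19.2) = 0.6852 d⁻¹.
Then 1/θ_c = μ − k_d = 0.6852 − 0.0840 = 0.6012 d⁻¹, giving θ_c = 1.663 d.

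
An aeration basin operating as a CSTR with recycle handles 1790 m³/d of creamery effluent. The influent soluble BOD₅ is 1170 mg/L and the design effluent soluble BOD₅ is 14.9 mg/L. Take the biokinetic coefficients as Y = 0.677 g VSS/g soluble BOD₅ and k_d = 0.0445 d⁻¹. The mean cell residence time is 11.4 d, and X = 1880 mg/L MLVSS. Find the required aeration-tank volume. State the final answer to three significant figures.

V ≈ 5630 m³

From the SRT design equation V = Y Q (S₀−S) θ_c / [X (1 + k_d θ_c)] = 0.677 × 1790 × (1170 − 14.9) × 11.4 / [1880 × (1 + 0.0445 × 11.4)] = 1.6×10^7 / 2834 = 5631 m³.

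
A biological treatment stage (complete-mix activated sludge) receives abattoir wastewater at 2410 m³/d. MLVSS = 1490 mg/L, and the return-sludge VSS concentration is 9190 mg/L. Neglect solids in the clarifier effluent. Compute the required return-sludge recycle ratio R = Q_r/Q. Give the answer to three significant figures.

R = Q_r/Q = X/(X_r − X) = 1490 / (9190 − 1490) = 0.1935.

R ≈ 0.194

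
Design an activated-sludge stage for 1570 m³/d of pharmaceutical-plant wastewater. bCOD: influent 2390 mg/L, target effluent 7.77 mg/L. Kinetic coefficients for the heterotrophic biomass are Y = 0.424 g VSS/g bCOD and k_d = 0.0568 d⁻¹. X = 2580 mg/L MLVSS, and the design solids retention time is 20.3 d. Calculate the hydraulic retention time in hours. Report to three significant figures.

τ ≈ 88.6 h

Rearranging the biomass balance for a CMAS with decay, V = Y·Q·ΔS·θ_c / [X·(1+k_d θ_c)] = 0.424 × 1570 × (2390 − 7.77) × 20.3 / [2580 × (1 + 0.0568 × 20.3)] = 3.22×10^7 / 5555 = 5795 m³.
Hydraulic retention time τ = V/Q = 5795 / 1570 = 3.691 d = 88.59 h.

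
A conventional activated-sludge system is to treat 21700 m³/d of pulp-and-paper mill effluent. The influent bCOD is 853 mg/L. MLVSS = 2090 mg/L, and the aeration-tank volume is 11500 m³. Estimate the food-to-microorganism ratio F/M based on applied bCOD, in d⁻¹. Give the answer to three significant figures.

F/M ≈ 0.770 d⁻¹

Food-to-microorganism ratio F/M = Q S₀ / (V X) = 21700 × 853 / (11500 × 2090) = 0.7701 d⁻¹.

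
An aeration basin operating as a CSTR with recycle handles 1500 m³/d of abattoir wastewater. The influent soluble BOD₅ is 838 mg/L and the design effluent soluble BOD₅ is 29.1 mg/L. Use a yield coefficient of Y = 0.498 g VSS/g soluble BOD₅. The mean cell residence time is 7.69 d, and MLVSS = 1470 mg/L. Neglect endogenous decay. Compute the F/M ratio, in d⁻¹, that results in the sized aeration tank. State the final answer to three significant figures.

V·X = Y·Q·ΔS·θ_c gives V = 0.498 × 1500 × (838 − 29.1) × 7.69 / 1470 = 3161 m³.
F/M = applied load / biomass = Q·S₀/(V·X) = 1500 × 838 / (3161 × 1470) = 0.2705 d⁻¹.

F/M ≈ 0.271 d⁻¹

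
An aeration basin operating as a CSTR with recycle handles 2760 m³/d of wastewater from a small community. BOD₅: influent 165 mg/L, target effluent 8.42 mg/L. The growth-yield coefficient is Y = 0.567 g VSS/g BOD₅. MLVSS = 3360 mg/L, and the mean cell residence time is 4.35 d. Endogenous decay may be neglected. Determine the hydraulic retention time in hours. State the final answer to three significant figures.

With k_d = 0 the design equation reduces to V = Y Q (S₀−S) θ_c / X = 0.567 × 2760 × (165 − 8.42) × 4.35 / 3360 = 317.2 m³.
Hydraulic retention time τ = V/Q = 317.2 / 2760 = 0.1149 d = 2.759 h.

τ ≈ 2.76 h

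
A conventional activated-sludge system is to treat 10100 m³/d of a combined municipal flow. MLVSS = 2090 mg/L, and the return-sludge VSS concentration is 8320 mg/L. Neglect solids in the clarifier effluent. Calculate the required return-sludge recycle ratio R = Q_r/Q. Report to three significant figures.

Solids balance on the clarifier gives (1+R)X = R·X_r, so R = X/(X_r − X) = 2090 / (8320 − 2090) = 0.3355.

R ≈ 0.335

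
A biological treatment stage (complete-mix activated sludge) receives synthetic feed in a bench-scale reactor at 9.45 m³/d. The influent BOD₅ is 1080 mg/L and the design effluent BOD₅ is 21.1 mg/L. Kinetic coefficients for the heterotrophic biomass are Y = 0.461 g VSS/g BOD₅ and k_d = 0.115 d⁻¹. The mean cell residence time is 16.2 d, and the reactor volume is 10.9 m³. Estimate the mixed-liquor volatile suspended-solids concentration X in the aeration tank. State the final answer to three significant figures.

Solving the biomass balance for X: X = Y Q (S₀−S) θ_c / [V (1+k_d θ_c)] = 0.461 × 9.45 × (1080 − 21.1) × 16.2 / [10.9 × (1 + 0.115 × 16.2)] = 2395 mg/L.

X ≈ 2390 mg/L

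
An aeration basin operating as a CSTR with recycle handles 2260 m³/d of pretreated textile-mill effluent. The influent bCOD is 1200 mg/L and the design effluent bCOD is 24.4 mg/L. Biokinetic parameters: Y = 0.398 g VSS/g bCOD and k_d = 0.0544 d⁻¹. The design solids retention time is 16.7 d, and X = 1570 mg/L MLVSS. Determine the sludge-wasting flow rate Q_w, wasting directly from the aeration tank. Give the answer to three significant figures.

Q_w ≈ 353 m³/d

From the SRT design equation V = Y Q (S₀−S) θ_c / [X (1 + k_d θ_c)] = 0.398 × 2260 × (1200 − 24.4) × 16.7 / [1570 × (1 + 0.0544 × 16.7)] = 1.77×10^7 / 2996 = 5894 m³.
Wasting from the aeration tank: Q_w = V / θ_c = 5894 / 16.7 = 352.9 m³/d.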